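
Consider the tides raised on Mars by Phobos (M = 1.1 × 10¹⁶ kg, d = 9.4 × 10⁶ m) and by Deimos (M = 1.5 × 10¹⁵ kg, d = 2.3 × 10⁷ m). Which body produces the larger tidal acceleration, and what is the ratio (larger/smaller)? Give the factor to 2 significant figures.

The tide-raising term goes as M/d³ (the gradient of a 1/d² field).
Phobos: (1.1 × 10¹⁶) / (9.4 × 10⁶)³ = 1.324 × 10⁻⁵
Deimos: (1.5 × 10¹⁵) / (2.3 × 10⁷)³ = 1.233 × 10⁻⁷
Ratio (larger/smaller) = 110

Phobos, by a factor of ≈ 110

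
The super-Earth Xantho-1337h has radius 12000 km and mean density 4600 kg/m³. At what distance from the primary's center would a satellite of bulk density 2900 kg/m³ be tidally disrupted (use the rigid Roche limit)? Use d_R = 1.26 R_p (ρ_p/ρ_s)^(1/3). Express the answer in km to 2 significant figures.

18000 km

d_R = 1.26 × 12000 km × (4600/2900)^(1/3)
    = 18000 km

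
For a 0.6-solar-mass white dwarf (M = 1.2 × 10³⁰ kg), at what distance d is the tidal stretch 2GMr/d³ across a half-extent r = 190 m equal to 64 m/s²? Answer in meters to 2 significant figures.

2GMr/d³ = a_tidal  ⇒  d = (2GMr / a_tidal)^(1/3)
d = (2 × 6.674×10⁻¹¹ × (1.2 × 10³⁰) × (190) / (64))^(1/3)
  = 7.8 × 10⁶ m

7.8 × 10⁶ m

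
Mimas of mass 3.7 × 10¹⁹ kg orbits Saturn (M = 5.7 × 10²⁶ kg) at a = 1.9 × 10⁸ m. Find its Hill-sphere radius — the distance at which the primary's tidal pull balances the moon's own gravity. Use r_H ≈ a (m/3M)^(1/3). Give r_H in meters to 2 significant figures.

5.3 × 10⁵ m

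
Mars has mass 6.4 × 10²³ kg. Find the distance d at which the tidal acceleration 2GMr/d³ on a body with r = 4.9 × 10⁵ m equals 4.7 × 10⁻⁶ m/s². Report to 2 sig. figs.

2.1 × 10⁸ m

2GMr/d³ = a_tidal  ⇒  d = (2GMr / a_tidal)^(1/3)
d = (2 × 6.674×10⁻¹¹ × (6.4 × 10²³) × (4.9 × 10⁵) / (4.7 × 10⁻⁶))^(1/3)
  = 2.1 × 10⁸ m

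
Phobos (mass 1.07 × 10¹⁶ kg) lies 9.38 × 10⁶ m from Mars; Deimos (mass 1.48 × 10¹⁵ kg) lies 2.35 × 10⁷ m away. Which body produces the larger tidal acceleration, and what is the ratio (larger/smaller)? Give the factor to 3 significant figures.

Phobos, by a factor of ≈ 114

The tide-raising term goes as M/d³ (the gradient of a 1/d² field).
Phobos: (1.07 × 10¹⁶) / (9.38 × 10⁶)³ = 1.297 × 10⁻⁵
Deimos: (1.48 × 10¹⁵) / (2.35 × 10⁷)³ = 1.140 × 10⁻⁷
Ratio (larger/smaller) = 114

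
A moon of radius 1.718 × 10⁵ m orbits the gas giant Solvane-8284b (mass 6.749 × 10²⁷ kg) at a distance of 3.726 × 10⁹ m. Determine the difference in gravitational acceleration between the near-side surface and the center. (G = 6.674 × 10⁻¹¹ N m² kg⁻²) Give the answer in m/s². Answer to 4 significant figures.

2.992 × 10⁻⁶ m/s²

Δg = 2GMr/d³
   = 2 × (6.674 × 10⁻¹¹) × (6.749 × 10²⁷) × (1.718 × 10⁵) / (3.726 × 10⁹)³
   = 2.992 × 10⁻⁶ m/s²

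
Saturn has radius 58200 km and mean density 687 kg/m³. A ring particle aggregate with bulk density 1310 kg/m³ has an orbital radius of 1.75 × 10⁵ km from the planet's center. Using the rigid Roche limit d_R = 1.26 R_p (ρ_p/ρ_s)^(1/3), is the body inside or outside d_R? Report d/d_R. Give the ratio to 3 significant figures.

d_R = 1.26 × (58200 km) × (687/1310)^(1/3) = 59140 km
d/d_R = (1.75 × 10⁵) / (59140) = 2.96
Since d/d_R > 1, the body is outside the Roche limit.

outside; d/d_R ≈ 2.96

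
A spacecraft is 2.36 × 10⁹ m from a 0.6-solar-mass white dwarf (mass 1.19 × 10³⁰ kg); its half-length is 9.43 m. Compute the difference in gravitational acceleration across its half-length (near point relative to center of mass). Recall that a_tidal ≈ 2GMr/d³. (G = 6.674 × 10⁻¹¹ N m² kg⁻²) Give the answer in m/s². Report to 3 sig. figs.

Since r ≪ d, expand the inverse-square field across one radius to get the leading 2GMr/d³ term.
a_tidal = 2GMr/d³
        = 2 × (6.674 × 10⁻¹¹) × (1.19 × 10³⁰) × (9.43) / (2.36 × 10⁹)³
        = 1.14 × 10⁻⁷ m/s²

1.14 × 10⁻⁷ m/s²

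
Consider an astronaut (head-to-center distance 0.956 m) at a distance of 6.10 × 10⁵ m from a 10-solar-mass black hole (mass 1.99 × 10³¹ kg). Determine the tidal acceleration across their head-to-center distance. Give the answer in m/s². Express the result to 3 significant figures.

1.12 × 10⁴ m/s²

a_tidal = 2GMr/d³
        = 2 × (6.674 × 10⁻¹¹) × (1.99 × 10³¹) × (0.956) / (6.10 × 10⁵)³
        = 1.12 × 10⁴ m/s²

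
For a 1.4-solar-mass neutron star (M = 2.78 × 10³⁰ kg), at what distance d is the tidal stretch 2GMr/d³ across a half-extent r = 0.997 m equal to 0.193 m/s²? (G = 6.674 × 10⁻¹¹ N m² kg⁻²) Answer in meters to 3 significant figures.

1.24 × 10⁷ m

2GMr/d³ = a_tidal  ⇒  d = (2GMr / a_tidal)^(1/3)
d = (2 × 6.674×10⁻¹¹ × (2.78 × 10³⁰) × (0.997) / (0.193))^(1/3)
  = 1.24 × 10⁷ m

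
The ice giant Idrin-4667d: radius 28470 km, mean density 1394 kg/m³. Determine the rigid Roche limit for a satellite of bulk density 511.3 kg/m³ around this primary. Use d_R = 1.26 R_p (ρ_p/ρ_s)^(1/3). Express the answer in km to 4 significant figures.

50110 km

d_R = 1.26 × 28470 km × (1394/511.3)^(1/3)
    = 50110 km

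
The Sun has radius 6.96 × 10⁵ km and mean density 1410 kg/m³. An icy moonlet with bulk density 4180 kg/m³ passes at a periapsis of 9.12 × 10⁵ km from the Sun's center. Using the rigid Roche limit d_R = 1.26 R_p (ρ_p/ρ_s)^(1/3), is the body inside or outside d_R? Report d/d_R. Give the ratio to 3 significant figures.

outside; d/d_R ≈ 1.49

d_R = 1.26 × (6.96 × 10⁵ km) × (1410/4180)^(1/3) = 6.105 × 10⁵ km
d/d_R = (9.12 × 10⁵) / (6.105 × 10⁵) = 1.49
Since d/d_R > 1, the body is outside the Roche limit.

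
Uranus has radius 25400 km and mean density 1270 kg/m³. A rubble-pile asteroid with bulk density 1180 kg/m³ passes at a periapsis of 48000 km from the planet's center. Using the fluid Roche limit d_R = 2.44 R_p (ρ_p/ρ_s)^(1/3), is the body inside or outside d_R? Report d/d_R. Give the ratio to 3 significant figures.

d_R = 2.44 × (25400 km) × (1270/1180)^(1/3) = 63510 km
d/d_R = (48000) / (63510) = 0.756
Since d/d_R < 1, the body is inside the Roche limit.

inside; d/d_R ≈ 0.756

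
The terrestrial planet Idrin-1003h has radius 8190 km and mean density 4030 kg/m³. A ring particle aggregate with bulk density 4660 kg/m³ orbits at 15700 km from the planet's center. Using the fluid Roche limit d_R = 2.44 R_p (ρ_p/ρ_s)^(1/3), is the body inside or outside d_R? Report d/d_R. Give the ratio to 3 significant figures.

d_R = 2.44 × (8190 km) × (4030/4660)^(1/3) = 19040 km
d/d_R = (15700) / (19040) = 0.825
Since d/d_R < 1, the body is inside the Roche limit.

inside; d/d_R ≈ 0.825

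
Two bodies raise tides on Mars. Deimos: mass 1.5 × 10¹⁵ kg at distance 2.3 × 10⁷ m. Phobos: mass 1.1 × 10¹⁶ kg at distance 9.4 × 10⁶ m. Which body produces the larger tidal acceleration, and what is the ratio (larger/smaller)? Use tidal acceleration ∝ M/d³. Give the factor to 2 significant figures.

Phobos, by a factor of ≈ 110

Tidal acceleration ∝ M/d³, so compare M/d³ for each.
Deimos: (1.5 × 10¹⁵) / (2.3 × 10⁷)³ = 1.233 × 10⁻⁷
Phobos: (1.1 × 10¹⁶) / (9.4 × 10⁶)³ = 1.324 × 10⁻⁵
Ratio (larger/smaller) = 110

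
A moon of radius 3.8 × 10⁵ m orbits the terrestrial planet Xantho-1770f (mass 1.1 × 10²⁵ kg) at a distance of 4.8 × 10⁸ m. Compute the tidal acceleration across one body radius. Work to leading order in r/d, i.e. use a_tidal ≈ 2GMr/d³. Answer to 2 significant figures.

Since r ≪ d, expand the inverse-square field across one radius to get the leading 2GMr/d³ term.
a_tidal = 2GMr/d³
        = 2 × (6.674 × 10⁻¹¹) × (1.1 × 10²⁵) × (3.8 × 10⁵) / (4.8 × 10⁸)³
        = 5.0 × 10⁻⁶ m/s²

5.0 × 10⁻⁶ m/s²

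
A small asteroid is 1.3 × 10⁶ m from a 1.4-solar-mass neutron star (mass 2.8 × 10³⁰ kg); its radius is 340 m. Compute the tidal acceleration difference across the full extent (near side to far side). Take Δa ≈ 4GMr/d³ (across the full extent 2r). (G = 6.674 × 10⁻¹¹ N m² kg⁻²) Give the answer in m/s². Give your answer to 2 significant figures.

1.2 × 10⁵ m/s²

Δg = 4GMr/d³
   = 4 × (6.674 × 10⁻¹¹) × (2.8 × 10³⁰) × (340) / (1.3 × 10⁶)³
   = 1.2 × 10⁵ m/s²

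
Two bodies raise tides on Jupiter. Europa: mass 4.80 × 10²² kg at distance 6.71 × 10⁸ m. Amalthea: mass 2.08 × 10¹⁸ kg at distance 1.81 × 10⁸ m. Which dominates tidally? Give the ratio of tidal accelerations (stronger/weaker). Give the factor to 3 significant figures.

The tide-raising term goes as M/d³ (the gradient of a 1/d² field).
Europa: (4.80 × 10²²) / (6.71 × 10⁸)³ = 1.589 × 10⁻⁴
Amalthea: (2.08 × 10¹⁸) / (1.81 × 10⁸)³ = 3.508 × 10⁻⁷
Ratio (larger/smaller) = 453

Europa, by a factor of ≈ 453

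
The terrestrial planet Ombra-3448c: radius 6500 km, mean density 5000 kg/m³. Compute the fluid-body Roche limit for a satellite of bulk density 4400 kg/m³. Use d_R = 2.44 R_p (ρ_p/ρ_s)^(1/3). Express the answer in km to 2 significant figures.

d_R = 2.44 × 6500 km × (5000/4400)^(1/3)
    = 17000 km

17000 km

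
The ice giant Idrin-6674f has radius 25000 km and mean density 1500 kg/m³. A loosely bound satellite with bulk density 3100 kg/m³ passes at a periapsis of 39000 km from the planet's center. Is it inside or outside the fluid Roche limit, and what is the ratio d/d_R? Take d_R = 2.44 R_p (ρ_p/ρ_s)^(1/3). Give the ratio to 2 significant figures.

inside; d/d_R ≈ 0.81

d_R = 2.44 × (25000 km) × (1500/3100)^(1/3) = 47890 km
d/d_R = (39000) / (47890) = 0.81
Since d/d_R < 1, the body is inside the Roche limit.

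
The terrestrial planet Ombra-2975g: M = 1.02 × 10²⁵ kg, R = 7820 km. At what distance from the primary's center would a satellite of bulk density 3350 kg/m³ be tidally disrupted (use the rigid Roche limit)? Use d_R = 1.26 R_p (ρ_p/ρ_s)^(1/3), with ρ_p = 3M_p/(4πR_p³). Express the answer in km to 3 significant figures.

ρ_p = 3M_p/(4πR_p³) = 3 × (1.02 × 10²⁵) / (4π × (7.82 × 10⁶ m)³) = 5090 kg/m³
d_R = 1.26 × 7820 km × (5090/3350)^(1/3)
    = 11300 km

11300 km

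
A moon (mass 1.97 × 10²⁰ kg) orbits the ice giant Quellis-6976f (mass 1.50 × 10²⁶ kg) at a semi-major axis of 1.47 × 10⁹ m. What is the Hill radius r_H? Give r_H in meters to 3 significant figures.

1.12 × 10⁷ m

r_H ≈ a (m/3M)^(1/3)
    = (1.47 × 10⁹) × (1.97 × 10²⁰ / (3 × 1.50 × 10²⁶))^(1/3)
    = 1.12 × 10⁷ m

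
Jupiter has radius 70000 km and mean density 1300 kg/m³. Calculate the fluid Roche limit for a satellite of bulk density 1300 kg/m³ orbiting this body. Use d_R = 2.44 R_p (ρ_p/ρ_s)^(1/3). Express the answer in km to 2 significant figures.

1.7 × 10⁵ km

d_R = 2.44 × 70000 km × (1300/1300)^(1/3)
    = 1.7 × 10⁵ km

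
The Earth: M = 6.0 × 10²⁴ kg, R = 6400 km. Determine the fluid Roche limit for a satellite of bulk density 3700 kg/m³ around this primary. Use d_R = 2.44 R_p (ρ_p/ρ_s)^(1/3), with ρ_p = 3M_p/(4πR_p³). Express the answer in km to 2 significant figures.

ρ_p = 3M_p/(4πR_p³) = 3 × (6.0 × 10²⁴) / (4π × (6.4 × 10⁶ m)³) = 5500 kg/m³
d_R = 2.44 × 6400 km × (5500/3700)^(1/3)
    = 18000 km

18000 km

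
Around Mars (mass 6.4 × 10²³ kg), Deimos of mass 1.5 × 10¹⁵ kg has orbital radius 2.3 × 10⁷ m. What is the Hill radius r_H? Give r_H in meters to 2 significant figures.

r_H ≈ a (m/3M)^(1/3)
    = (2.3 × 10⁷) × (1.5 × 10¹⁵ / (3 × 6.4 × 10²³))^(1/3)
    = 2.1 × 10⁴ m

2.1 × 10⁴ m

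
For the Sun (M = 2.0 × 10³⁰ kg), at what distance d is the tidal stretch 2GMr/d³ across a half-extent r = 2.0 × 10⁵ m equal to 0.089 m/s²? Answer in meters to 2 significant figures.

2GMr/d³ = a_tidal  ⇒  d = (2GMr / a_tidal)^(1/3)
d = (2 × 6.674×10⁻¹¹ × (2.0 × 10³⁰) × (2.0 × 10⁵) / (0.089))^(1/3)
  = 8.4 × 10⁸ m

8.4 × 10⁸ m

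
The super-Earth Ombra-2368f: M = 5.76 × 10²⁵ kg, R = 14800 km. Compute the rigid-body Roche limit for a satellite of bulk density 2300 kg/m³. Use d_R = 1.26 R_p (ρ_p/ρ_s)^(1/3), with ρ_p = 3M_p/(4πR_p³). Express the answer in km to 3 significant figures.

ρ_p = 3M_p/(4πR_p³) = 3 × (5.76 × 10²⁵) / (4π × (1.48 × 10⁷ m)³) = 4240 kg/m³
d_R = 1.26 × 14800 km × (4240/2300)^(1/3)
    = 22900 km

22900 km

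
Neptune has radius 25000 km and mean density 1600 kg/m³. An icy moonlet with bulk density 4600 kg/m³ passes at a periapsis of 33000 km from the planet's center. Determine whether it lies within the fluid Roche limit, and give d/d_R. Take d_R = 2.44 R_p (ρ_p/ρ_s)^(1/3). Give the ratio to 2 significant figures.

d_R = 2.44 × (25000 km) × (1600/4600)^(1/3) = 42900 km
d/d_R = (33000) / (42900) = 0.77
Since d/d_R < 1, the body is inside the Roche limit.

inside; d/d_R ≈ 0.77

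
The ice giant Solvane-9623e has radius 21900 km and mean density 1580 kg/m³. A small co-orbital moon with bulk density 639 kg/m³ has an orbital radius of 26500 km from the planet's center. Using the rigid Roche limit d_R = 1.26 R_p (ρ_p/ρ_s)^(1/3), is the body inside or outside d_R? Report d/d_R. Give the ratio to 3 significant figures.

inside; d/d_R ≈ 0.710

d_R = 1.26 × (21900 km) × (1580/639)^(1/3) = 37310 km
d/d_R = (26500) / (37310) = 0.710
Since d/d_R < 1, the body is inside the Roche limit.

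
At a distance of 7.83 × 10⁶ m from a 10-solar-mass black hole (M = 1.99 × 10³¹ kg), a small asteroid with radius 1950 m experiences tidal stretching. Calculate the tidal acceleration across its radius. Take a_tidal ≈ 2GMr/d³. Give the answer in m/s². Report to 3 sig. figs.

1.08 × 10⁴ m/s²

Δg = 2GMr/d³
   = 2 × (6.674 × 10⁻¹¹) × (1.99 × 10³¹) × (1950) / (7.83 × 10⁶)³
   = 1.08 × 10⁴ m/s²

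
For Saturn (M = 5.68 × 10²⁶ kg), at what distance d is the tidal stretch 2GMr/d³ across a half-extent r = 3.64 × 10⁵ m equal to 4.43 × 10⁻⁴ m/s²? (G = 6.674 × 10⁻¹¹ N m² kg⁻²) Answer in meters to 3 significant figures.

2GMr/d³ = a_tidal  ⇒  d = (2GMr / a_tidal)^(1/3)
d = (2 × 6.674×10⁻¹¹ × (5.68 × 10²⁶) × (3.64 × 10⁵) / (4.43 × 10⁻⁴))^(1/3)
  = 3.96 × 10⁸ m

3.96 × 10⁸ m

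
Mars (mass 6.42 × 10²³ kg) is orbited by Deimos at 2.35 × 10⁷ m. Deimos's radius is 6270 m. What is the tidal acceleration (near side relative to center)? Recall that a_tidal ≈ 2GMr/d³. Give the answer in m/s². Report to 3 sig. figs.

4.14 × 10⁻⁵ m/s²

Differencing GM/(d−r)² and GM/d² to first order in r/d gives 2GMr/d³.
a_tidal = 2GMr/d³
        = 2 × (6.674 × 10⁻¹¹) × (6.42 × 10²³) × (6270) / (2.35 × 10⁷)³
        = 4.14 × 10⁻⁵ m/s²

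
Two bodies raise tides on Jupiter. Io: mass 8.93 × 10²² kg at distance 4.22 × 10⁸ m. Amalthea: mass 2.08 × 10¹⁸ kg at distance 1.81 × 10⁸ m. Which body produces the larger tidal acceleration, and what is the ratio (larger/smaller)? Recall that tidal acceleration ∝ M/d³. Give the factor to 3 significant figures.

Io, by a factor of ≈ 3390

Tidal acceleration ∝ M/d³, so compare M/d³ for each.
Io: (8.93 × 10²²) / (4.22 × 10⁸)³ = 1.188 × 10⁻³
Amalthea: (2.08 × 10¹⁸) / (1.81 × 10⁸)³ = 3.508 × 10⁻⁷
Ratio (larger/smaller) = 3390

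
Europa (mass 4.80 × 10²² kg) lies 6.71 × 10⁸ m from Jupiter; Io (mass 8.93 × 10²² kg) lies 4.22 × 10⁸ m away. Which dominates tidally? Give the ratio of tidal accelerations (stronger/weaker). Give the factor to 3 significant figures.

Io, by a factor of ≈ 7.48

The tide-raising term goes as M/d³ (the gradient of a 1/d² field).
Europa: (4.80 × 10²²) / (6.71 × 10⁸)³ = 1.589 × 10⁻⁴
Io: (8.93 × 10²²) / (4.22 × 10⁸)³ = 1.188 × 10⁻³
Ratio (larger/smaller) = 7.48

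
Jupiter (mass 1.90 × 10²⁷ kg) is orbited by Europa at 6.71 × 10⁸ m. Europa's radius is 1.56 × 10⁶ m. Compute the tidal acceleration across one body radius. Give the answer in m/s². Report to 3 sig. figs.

1.31 × 10⁻³ m/s²

a_tidal = 2GMr/d³
        = 2 × (6.674 × 10⁻¹¹) × (1.90 × 10²⁷) × (1.56 × 10⁶) / (6.71 × 10⁸)³
        = 1.31 × 10⁻³ m/s²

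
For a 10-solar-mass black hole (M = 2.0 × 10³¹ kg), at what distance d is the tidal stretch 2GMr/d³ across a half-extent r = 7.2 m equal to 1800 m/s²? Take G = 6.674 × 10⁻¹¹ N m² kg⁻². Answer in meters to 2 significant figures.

2.2 × 10⁶ m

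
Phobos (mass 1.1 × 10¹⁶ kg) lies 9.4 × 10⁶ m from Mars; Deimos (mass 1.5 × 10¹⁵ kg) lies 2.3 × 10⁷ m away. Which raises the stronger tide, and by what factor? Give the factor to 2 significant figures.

Tidal acceleration ∝ M/d³, so compare M/d³ for each.
Phobos: (1.1 × 10¹⁶) / (9.4 × 10⁶)³ = 1.324 × 10⁻⁵
Deimos: (1.5 × 10¹⁵) / (2.3 × 10⁷)³ = 1.233 × 10⁻⁷
Ratio (larger/smaller) = 110

Phobos, by a factor of ≈ 110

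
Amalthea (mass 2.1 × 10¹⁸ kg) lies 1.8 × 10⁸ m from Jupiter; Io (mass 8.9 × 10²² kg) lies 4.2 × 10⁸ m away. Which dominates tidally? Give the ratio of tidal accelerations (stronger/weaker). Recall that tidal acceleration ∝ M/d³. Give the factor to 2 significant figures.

Tidal stretch scales as M/d³; compute that for each body.
Amalthea: (2.1 × 10¹⁸) / (1.8 × 10⁸)³ = 3.601 × 10⁻⁷
Io: (8.9 × 10²²) / (4.2 × 10⁸)³ = 1.201 × 10⁻³
Ratio (larger/smaller) = 3300

Io, by a factor of ≈ 3300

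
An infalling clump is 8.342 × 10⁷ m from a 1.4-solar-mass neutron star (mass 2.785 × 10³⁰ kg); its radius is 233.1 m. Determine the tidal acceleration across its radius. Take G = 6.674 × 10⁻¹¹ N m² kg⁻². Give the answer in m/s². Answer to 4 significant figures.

1.493 × 10⁻¹ m/s²

The tidal stretch is the gradient of GM/d² times the body's extent r, hence the 1/d³ dependence.
Δa = 2GMr/d³
   = 2 × (6.674 × 10⁻¹¹) × (2.785 × 10³⁰) × (233.1) / (8.342 × 10⁷)³
   = 1.493 × 10⁻¹ m/s²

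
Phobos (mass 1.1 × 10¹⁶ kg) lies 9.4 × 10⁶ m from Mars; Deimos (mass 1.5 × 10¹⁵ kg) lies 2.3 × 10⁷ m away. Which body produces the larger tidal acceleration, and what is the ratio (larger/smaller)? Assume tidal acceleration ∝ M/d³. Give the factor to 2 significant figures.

Tidal acceleration ∝ M/d³, so compare M/d³ for each.
Phobos: (1.1 × 10¹⁶) / (9.4 × 10⁶)³ = 1.324 × 10⁻⁵
Deimos: (1.5 × 10¹⁵) / (2.3 × 10⁷)³ = 1.233 × 10⁻⁷
Ratio (larger/smaller) = 110

Phobos, by a factor of ≈ 110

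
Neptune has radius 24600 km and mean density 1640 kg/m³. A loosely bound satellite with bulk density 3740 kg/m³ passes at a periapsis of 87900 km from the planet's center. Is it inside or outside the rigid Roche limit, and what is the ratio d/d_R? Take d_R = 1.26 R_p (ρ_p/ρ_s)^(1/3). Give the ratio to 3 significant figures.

d_R = 1.26 × (24600 km) × (1640/3740)^(1/3) = 23550 km
d/d_R = (87900) / (23550) = 3.73
Since d/d_R > 1, the body is outside the Roche limit.

outside; d/d_R ≈ 3.73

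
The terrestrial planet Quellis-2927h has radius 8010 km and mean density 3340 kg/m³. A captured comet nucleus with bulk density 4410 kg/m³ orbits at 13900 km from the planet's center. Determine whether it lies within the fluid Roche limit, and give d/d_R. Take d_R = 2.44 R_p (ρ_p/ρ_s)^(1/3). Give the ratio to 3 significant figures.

d_R = 2.44 × (8010 km) × (3340/4410)^(1/3) = 17820 km
d/d_R = (13900) / (17820) = 0.780
Since d/d_R < 1, the body is inside the Roche limit.

inside; d/d_R ≈ 0.780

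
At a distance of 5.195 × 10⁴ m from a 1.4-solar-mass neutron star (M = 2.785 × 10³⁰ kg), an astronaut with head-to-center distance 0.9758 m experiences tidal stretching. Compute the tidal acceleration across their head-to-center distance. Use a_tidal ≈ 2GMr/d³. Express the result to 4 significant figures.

2.587 × 10⁶ m/s²

Δg = 2GMr/d³
   = 2 × (6.674 × 10⁻¹¹) × (2.785 × 10³⁰) × (0.9758) / (5.195 × 10⁴)³
   = 2.587 × 10⁶ m/s²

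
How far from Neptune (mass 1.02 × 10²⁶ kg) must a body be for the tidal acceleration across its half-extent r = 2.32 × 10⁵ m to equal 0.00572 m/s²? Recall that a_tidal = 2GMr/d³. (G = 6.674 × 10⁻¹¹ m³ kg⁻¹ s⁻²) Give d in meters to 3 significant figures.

8.20 × 10⁷ m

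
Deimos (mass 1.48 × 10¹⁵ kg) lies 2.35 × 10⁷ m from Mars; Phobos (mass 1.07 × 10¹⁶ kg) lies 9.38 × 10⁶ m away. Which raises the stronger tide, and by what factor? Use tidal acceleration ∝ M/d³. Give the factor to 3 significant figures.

Phobos, by a factor of ≈ 114

The tide-raising term goes as M/d³ (the gradient of a 1/d² field).
Deimos: (1.48 × 10¹⁵) / (2.35 × 10⁷)³ = 1.140 × 10⁻⁷
Phobos: (1.07 × 10¹⁶) / (9.38 × 10⁶)³ = 1.297 × 10⁻⁵
Ratio (larger/smaller) = 114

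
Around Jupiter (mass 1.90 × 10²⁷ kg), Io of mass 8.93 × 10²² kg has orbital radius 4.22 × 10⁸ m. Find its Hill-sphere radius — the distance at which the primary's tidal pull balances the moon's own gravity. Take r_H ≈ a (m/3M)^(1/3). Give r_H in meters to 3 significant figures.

1.06 × 10⁷ m

r_H ≈ a (m/3M)^(1/3)
    = (4.22 × 10⁸) × (8.93 × 10²² / (3 × 1.90 × 10²⁷))^(1/3)
    = 1.06 × 10⁷ m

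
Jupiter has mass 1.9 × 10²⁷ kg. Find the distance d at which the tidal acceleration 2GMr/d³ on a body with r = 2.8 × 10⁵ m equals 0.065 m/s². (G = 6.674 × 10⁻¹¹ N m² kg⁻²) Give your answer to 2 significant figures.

2GMr/d³ = a_tidal  ⇒  d = (2GMr / a_tidal)^(1/3)
d = (2 × 6.674×10⁻¹¹ × (1.9 × 10²⁷) × (2.8 × 10⁵) / (0.065))^(1/3)
  = 1.0 × 10⁸ m

1.0 × 10⁸ m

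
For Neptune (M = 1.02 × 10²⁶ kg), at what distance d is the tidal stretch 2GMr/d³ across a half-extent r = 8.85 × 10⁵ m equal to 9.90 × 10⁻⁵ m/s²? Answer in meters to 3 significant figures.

2GMr/d³ = a_tidal  ⇒  d = (2GMr / a_tidal)^(1/3)
d = (2 × 6.674×10⁻¹¹ × (1.02 × 10²⁶) × (8.85 × 10⁵) / (9.90 × 10⁻⁵))^(1/3)
  = 4.96 × 10⁸ m

4.96 × 10⁸ m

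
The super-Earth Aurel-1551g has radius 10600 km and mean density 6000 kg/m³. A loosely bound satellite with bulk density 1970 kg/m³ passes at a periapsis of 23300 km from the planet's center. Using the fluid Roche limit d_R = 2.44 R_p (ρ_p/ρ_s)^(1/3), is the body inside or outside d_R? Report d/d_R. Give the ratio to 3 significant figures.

d_R = 2.44 × (10600 km) × (6000/1970)^(1/3) = 37490 km
d/d_R = (23300) / (37490) = 0.621
Since d/d_R < 1, the body is inside the Roche limit.

inside; d/d_R ≈ 0.621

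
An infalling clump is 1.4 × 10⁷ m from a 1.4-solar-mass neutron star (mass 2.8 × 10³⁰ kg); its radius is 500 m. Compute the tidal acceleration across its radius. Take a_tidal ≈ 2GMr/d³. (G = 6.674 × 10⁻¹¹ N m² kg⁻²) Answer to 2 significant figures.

6.8 × 10¹ m/s²

Differencing GM/(d−r)² and GM/d² to first order in r/d gives 2GMr/d³.
Δa = 2GMr/d³
   = 2 × (6.674 × 10⁻¹¹) × (2.8 × 10³⁰) × (500) / (1.4 × 10⁷)³
   = 6.8 × 10¹ m/s²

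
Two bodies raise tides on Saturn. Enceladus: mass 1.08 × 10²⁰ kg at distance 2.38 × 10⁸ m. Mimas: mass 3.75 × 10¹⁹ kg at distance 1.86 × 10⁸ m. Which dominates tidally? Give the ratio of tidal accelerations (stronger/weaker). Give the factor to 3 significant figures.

Enceladus, by a factor of ≈ 1.37

The tide-raising term goes as M/d³ (the gradient of a 1/d² field).
Enceladus: (1.08 × 10²⁰) / (2.38 × 10⁸)³ = 8.011 × 10⁻⁶
Mimas: (3.75 × 10¹⁹) / (1.86 × 10⁸)³ = 5.828 × 10⁻⁶
Ratio (larger/smaller) = 1.37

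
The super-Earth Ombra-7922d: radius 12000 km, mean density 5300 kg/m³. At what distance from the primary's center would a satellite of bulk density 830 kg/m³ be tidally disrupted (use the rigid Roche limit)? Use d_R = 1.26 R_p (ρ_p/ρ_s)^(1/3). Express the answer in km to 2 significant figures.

d_R = 1.26 × 12000 km × (5300/830)^(1/3)
    = 28000 km

28000 km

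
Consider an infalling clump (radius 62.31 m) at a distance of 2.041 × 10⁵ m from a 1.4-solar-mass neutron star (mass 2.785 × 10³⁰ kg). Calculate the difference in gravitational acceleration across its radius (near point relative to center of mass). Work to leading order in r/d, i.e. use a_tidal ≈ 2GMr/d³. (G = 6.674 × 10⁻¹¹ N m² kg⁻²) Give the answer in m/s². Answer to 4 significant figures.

Differencing GM/(d−r)² and GM/d² to first order in r/d gives 2GMr/d³.
Δa = 2GMr/d³
   = 2 × (6.674 × 10⁻¹¹) × (2.785 × 10³⁰) × (62.31) / (2.041 × 10⁵)³
   = 2.724 × 10⁶ m/s²

2.724 × 10⁶ m/s²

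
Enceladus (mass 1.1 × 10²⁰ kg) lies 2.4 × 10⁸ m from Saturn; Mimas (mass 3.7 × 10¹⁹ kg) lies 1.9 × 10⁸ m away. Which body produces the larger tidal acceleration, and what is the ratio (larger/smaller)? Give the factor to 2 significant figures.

Enceladus, by a factor of ≈ 1.5

Tidal stretch scales as M/d³; compute that for each body.
Enceladus: (1.1 × 10²⁰) / (2.4 × 10⁸)³ = 7.957 × 10⁻⁶
Mimas: (3.7 × 10¹⁹) / (1.9 × 10⁸)³ = 5.394 × 10⁻⁶
Ratio (larger/smaller) = 1.5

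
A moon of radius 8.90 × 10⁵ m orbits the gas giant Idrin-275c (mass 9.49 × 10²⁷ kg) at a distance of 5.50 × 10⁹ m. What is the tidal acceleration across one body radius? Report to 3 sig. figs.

a_tidal = 2GMr/d³
        = 2 × (6.674 × 10⁻¹¹) × (9.49 × 10²⁷) × (8.90 × 10⁵) / (5.50 × 10⁹)³
        = 6.78 × 10⁻⁶ m/s²

6.78 × 10⁻⁶ m/s²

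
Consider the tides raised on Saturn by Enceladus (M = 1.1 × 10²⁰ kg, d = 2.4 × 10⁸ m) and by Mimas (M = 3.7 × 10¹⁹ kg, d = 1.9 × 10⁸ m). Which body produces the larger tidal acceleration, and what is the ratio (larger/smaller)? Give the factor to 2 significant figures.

Enceladus, by a factor of ≈ 1.5

The tide-raising term goes as M/d³ (the gradient of a 1/d² field).
Enceladus: (1.1 × 10²⁰) / (2.4 × 10⁸)³ = 7.957 × 10⁻⁶
Mimas: (3.7 × 10¹⁹) / (1.9 × 10⁸)³ = 5.394 × 10⁻⁶
Ratio (larger/smaller) = 1.5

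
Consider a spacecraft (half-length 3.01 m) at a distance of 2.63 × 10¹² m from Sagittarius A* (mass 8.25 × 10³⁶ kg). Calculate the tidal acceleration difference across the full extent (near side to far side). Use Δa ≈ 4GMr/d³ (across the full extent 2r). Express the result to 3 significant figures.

a_tidal = 4GMr/d³
        = 4 × (6.674 × 10⁻¹¹) × (8.25 × 10³⁶) × (3.01) / (2.63 × 10¹²)³
        = 3.64 × 10⁻¹⁰ m/s²

3.64 × 10⁻¹⁰ m/s²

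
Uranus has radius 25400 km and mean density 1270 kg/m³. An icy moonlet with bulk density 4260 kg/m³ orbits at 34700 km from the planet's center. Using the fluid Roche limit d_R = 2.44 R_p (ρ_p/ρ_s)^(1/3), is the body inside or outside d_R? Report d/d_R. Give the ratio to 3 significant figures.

d_R = 2.44 × (25400 km) × (1270/4260)^(1/3) = 41400 km
d/d_R = (34700) / (41400) = 0.838
Since d/d_R < 1, the body is inside the Roche limit.

inside; d/d_R ≈ 0.838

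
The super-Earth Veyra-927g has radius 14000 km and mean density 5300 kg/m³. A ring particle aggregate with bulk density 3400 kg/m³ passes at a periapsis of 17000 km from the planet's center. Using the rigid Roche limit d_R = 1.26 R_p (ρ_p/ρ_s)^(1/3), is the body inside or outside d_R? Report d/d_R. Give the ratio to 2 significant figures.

inside; d/d_R ≈ 0.83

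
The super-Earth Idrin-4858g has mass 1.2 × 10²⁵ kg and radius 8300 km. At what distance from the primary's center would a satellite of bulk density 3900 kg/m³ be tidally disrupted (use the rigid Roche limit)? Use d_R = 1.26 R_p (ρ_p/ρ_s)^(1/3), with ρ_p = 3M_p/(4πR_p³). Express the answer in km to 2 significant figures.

ρ_p = 3M_p/(4πR_p³) = 3 × (1.2 × 10²⁵) / (4π × (8.3 × 10⁶ m)³) = 5000 kg/m³
d_R = 1.26 × 8300 km × (5000/3900)^(1/3)
    = 11000 km

11000 km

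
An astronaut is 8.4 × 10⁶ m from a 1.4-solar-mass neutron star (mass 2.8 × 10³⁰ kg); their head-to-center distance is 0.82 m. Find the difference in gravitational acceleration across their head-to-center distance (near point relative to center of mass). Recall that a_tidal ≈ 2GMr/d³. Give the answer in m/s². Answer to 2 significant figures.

Δa = 2GMr/d³
   = 2 × (6.674 × 10⁻¹¹) × (2.8 × 10³⁰) × (0.82) / (8.4 × 10⁶)³
   = 5.2 × 10⁻¹ m/s²

5.2 × 10⁻¹ m/s²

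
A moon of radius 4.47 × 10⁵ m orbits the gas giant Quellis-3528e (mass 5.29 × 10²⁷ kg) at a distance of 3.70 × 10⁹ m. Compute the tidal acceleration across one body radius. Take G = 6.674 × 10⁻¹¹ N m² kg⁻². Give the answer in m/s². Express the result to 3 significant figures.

Differencing GM/(d−r)² and GM/d² to first order in r/d gives 2GMr/d³.
Δa = 2GMr/d³
   = 2 × (6.674 × 10⁻¹¹) × (5.29 × 10²⁷) × (4.47 × 10⁵) / (3.70 × 10⁹)³
   = 6.23 × 10⁻⁶ m/s²

6.23 × 10⁻⁶ m/s²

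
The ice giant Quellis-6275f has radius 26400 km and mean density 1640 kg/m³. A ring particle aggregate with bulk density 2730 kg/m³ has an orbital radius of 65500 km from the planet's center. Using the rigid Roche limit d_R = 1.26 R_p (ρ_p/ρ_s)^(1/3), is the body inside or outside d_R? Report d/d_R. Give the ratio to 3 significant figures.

d_R = 1.26 × (26400 km) × (1640/2730)^(1/3) = 28070 km
d/d_R = (65500) / (28070) = 2.33
Since d/d_R > 1, the body is outside the Roche limit.

outside; d/d_R ≈ 2.33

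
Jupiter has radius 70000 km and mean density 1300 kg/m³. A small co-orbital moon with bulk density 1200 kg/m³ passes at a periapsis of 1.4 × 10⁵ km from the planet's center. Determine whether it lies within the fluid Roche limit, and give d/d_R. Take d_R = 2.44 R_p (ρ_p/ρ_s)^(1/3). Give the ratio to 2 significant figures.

inside; d/d_R ≈ 0.80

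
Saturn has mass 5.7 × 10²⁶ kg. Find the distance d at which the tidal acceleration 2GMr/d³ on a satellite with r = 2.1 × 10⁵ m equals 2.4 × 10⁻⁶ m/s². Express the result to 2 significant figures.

1.9 × 10⁹ m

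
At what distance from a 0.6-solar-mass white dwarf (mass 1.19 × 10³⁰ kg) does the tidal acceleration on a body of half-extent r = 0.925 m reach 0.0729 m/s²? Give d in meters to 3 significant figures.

2GMr/d³ = a_tidal  ⇒  d = (2GMr / a_tidal)^(1/3)
d = (2 × 6.674×10⁻¹¹ × (1.19 × 10³⁰) × (0.925) / (0.0729))^(1/3)
  = 1.26 × 10⁷ m

1.26 × 10⁷ m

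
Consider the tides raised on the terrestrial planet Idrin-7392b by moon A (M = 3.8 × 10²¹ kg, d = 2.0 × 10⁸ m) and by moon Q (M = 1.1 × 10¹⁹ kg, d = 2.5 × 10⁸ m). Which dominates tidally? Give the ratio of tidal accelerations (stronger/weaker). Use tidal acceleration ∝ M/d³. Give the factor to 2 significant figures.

Tidal acceleration ∝ M/d³, so compare M/d³ for each.
Moon A: (3.8 × 10²¹) / (2.0 × 10⁸)³ = 4.750 × 10⁻⁴
Moon Q: (1.1 × 10¹⁹) / (2.5 × 10⁸)³ = 7.040 × 10⁻⁷
Ratio (larger/smaller) = 670

Moon A, by a factor of ≈ 670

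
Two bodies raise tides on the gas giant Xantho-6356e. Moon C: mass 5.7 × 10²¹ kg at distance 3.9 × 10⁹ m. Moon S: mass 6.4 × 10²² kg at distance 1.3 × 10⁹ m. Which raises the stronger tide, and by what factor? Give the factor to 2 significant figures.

Tidal acceleration ∝ M/d³, so compare M/d³ for each.
Moon C: (5.7 × 10²¹) / (3.9 × 10⁹)³ = 9.609 × 10⁻⁸
Moon S: (6.4 × 10²²) / (1.3 × 10⁹)³ = 2.913 × 10⁻⁵
Ratio (larger/smaller) = 300

Moon S, by a factor of ≈ 300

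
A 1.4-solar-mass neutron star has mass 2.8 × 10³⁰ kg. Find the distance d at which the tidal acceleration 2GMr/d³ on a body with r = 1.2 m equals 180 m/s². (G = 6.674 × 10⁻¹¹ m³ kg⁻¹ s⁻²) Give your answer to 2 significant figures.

1.4 × 10⁶ m

2GMr/d³ = a_tidal  ⇒  d = (2GMr / a_tidal)^(1/3)
d = (2 × 6.674×10⁻¹¹ × (2.8 × 10³⁰) × (1.2) / (180))^(1/3)
  = 1.4 × 10⁶ m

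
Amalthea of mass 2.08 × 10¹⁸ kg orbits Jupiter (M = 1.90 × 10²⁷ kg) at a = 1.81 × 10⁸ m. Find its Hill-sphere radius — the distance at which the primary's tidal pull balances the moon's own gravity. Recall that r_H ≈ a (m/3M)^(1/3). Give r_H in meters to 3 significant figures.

1.29 × 10⁵ m

r_H ≈ a (m/3M)^(1/3)
    = (1.81 × 10⁸) × (2.08 × 10¹⁸ / (3 × 1.90 × 10²⁷))^(1/3)
    = 1.29 × 10⁵ m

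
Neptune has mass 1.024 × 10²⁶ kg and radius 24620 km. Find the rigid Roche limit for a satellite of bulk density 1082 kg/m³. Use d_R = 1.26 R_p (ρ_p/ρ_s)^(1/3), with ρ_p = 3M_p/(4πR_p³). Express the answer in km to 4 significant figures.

35620 km

ρ_p = 3M_p/(4πR_p³) = 3 × (1.024 × 10²⁶) / (4π × (2.462 × 10⁷ m)³) = 1638 kg/m³
d_R = 1.26 × 24620 km × (1638/1082)^(1/3)
    = 35620 km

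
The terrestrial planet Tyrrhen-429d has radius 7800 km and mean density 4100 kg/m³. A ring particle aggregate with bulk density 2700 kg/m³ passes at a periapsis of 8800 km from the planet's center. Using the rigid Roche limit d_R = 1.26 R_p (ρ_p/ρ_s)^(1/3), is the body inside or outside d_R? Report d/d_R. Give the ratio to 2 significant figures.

inside; d/d_R ≈ 0.78

d_R = 1.26 × (7800 km) × (4100/2700)^(1/3) = 11300 km
d/d_R = (8800) / (11300) = 0.78
Since d/d_R < 1, the body is inside the Roche limit.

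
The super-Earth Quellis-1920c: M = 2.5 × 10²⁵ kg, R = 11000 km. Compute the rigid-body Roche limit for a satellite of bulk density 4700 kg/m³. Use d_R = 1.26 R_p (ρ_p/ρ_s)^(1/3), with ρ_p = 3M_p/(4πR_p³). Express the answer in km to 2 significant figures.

14000 km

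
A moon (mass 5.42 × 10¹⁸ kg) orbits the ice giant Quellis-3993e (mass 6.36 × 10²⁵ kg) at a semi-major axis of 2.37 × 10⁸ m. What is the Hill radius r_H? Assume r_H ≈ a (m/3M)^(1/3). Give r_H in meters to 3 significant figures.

7.23 × 10⁵ m

r_H ≈ a (m/3M)^(1/3)
    = (2.37 × 10⁸) × (5.42 × 10¹⁸ / (3 × 6.36 × 10²⁵))^(1/3)
    = 7.23 × 10⁵ m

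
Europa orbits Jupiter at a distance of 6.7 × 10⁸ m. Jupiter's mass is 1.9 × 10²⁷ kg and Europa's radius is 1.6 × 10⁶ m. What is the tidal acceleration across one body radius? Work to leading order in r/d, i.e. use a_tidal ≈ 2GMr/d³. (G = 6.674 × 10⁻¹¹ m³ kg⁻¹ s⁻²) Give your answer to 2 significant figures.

Δa = 2GMr/d³
   = 2 × (6.674 × 10⁻¹¹) × (1.9 × 10²⁷) × (1.6 × 10⁶) / (6.7 × 10⁸)³
   = 1.3 × 10⁻³ m/s²

1.3 × 10⁻³ m/s²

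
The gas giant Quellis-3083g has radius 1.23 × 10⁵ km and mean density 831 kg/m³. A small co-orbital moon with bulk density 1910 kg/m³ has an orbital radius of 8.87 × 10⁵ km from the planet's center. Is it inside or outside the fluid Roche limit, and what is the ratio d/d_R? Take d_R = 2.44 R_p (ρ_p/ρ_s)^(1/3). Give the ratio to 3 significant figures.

outside; d/d_R ≈ 3.90

d_R = 2.44 × (1.23 × 10⁵ km) × (831/1910)^(1/3) = 2.274 × 10⁵ km
d/d_R = (8.87 × 10⁵) / (2.274 × 10⁵) = 3.90
Since d/d_R > 1, the body is outside the Roche limit.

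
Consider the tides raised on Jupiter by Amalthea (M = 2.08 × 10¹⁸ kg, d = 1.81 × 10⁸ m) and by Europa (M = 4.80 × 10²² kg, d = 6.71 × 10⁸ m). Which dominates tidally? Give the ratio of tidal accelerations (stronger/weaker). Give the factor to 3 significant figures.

Tidal acceleration ∝ M/d³, so compare M/d³ for each.
Amalthea: (2.08 × 10¹⁸) / (1.81 × 10⁸)³ = 3.508 × 10⁻⁷
Europa: (4.80 × 10²²) / (6.71 × 10⁸)³ = 1.589 × 10⁻⁴
Ratio (larger/smaller) = 453

Europa, by a factor of ≈ 453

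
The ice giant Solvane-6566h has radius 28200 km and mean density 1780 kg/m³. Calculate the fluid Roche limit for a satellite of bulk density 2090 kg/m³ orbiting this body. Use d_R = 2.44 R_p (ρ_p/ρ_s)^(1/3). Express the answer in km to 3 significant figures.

d_R = 2.44 × 28200 km × (1780/2090)^(1/3)
    = 65200 km

65200 km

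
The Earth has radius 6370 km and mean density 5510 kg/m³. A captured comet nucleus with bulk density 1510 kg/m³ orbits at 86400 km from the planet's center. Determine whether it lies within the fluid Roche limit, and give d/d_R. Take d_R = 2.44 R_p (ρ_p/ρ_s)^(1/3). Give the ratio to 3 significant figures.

d_R = 2.44 × (6370 km) × (5510/1510)^(1/3) = 23930 km
d/d_R = (86400) / (23930) = 3.61
Since d/d_R > 1, the body is outside the Roche limit.

outside; d/d_R ≈ 3.61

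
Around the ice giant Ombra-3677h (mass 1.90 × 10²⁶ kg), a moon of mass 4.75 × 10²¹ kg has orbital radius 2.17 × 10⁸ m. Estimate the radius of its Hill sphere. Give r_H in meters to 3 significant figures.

r_H ≈ a (m/3M)^(1/3)
    = (2.17 × 10⁸) × (4.75 × 10²¹ / (3 × 1.90 × 10²⁶))^(1/3)
    = 4.40 × 10⁶ m

4.40 × 10⁶ m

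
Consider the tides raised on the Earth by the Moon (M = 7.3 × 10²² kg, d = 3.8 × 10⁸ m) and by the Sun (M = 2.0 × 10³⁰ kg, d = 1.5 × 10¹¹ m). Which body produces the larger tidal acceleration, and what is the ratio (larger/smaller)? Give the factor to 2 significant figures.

The tide-raising term goes as M/d³ (the gradient of a 1/d² field).
The Moon: (7.3 × 10²²) / (3.8 × 10⁸)³ = 1.330 × 10⁻³
The Sun: (2.0 × 10³⁰) / (1.5 × 10¹¹)³ = 5.926 × 10⁻⁴
Ratio (larger/smaller) = 2.2

The Moon, by a factor of ≈ 2.2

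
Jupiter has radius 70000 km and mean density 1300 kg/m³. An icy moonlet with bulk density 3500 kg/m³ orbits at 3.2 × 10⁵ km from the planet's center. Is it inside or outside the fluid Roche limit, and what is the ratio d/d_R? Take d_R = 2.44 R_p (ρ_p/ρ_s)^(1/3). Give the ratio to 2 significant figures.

outside; d/d_R ≈ 2.6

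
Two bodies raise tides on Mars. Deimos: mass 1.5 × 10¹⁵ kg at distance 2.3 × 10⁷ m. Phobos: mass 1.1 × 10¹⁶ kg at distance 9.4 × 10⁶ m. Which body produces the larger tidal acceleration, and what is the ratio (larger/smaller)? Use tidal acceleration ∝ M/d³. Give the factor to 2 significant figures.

Phobos, by a factor of ≈ 110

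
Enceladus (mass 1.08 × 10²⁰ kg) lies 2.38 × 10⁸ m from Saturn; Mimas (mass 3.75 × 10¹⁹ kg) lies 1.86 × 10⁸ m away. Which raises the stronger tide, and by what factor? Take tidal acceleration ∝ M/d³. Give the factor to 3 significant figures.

Tidal stretch scales as M/d³; compute that for each body.
Enceladus: (1.08 × 10²⁰) / (2.38 × 10⁸)³ = 8.011 × 10⁻⁶
Mimas: (3.75 × 10¹⁹) / (1.86 × 10⁸)³ = 5.828 × 10⁻⁶
Ratio (larger/smaller) = 1.37

Enceladus, by a factor of ≈ 1.37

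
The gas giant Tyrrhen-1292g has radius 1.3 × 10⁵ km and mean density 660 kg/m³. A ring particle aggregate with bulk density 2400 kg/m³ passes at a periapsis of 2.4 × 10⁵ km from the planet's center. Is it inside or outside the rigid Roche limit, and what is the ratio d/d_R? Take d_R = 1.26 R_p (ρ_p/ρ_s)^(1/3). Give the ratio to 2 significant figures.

d_R = 1.26 × (1.3 × 10⁵ km) × (660/2400)^(1/3) = 1.065 × 10⁵ km
d/d_R = (2.4 × 10⁵) / (1.065 × 10⁵) = 2.3
Since d/d_R > 1, the body is outside the Roche limit.

outside; d/d_R ≈ 2.3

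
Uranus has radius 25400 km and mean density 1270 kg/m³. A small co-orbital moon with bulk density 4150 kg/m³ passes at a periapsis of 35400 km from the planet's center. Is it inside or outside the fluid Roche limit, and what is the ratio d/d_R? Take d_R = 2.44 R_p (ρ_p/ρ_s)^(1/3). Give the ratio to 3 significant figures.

d_R = 2.44 × (25400 km) × (1270/4150)^(1/3) = 41760 km
d/d_R = (35400) / (41760) = 0.848
Since d/d_R < 1, the body is inside the Roche limit.

inside; d/d_R ≈ 0.848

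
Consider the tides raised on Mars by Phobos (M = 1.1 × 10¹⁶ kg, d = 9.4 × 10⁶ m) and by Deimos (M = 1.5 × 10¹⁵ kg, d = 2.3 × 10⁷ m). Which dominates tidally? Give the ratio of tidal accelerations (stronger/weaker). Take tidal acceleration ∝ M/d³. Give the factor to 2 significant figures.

Phobos, by a factor of ≈ 110

Tidal stretch scales as M/d³; compute that for each body.
Phobos: (1.1 × 10¹⁶) / (9.4 × 10⁶)³ = 1.324 × 10⁻⁵
Deimos: (1.5 × 10¹⁵) / (2.3 × 10⁷)³ = 1.233 × 10⁻⁷
Ratio (larger/smaller) = 110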